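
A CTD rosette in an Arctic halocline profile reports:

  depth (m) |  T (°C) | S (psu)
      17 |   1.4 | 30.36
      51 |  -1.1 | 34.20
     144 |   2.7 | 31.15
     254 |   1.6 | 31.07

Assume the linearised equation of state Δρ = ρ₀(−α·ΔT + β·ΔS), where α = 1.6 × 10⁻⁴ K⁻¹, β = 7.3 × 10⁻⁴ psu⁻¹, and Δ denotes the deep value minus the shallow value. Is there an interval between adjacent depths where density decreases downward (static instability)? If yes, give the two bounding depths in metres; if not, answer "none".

51–144 m

Evaluate Δρ/ρ₀ = −αΔT + βΔS across each adjacent pair:
  17–51 m: −αΔT+βΔS = −(1.6 × 10⁻⁴)(-2.5)+(7.3 × 10⁻⁴)(+3.84) = 3.2 × 10⁻³ → stable
  51–144 m: −αΔT+βΔS = −(1.6 × 10⁻⁴)(+3.8)+(7.3 × 10⁻⁴)(-3.05) = -2.8 × 10⁻³ → UNSTABLE
  144–254 m: −αΔT+βΔS = −(1.6 × 10⁻⁴)(-1.1)+(7.3 × 10⁻⁴)(-0.08) = 1.2 × 10⁻⁴ → stable
The 51–144 m interval has Δρ < 0: lighter water underlies denser water.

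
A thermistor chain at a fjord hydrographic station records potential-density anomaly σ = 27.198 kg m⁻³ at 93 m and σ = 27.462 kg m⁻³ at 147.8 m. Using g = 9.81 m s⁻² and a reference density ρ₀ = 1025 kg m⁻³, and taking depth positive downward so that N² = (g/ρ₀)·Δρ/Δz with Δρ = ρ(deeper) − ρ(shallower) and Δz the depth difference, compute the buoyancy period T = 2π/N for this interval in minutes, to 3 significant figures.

15.4 min

Δρ = 1027.462 − 1027.198 = 0.264 kg m⁻³ over Δz = 147.8 − 93 = 54.8 m.
N² = (9.81/1025) × (0.264/54.8) = 4.6107 × 10⁻⁵ s⁻².
N = √(4.6107 × 10⁻⁵) = 6.7902 × 10⁻³ rad s⁻¹, so T = 2π/N = 925.33 s = 15.422 min ≈ 15.4 min.
A positive N² confirms static stability across the interval.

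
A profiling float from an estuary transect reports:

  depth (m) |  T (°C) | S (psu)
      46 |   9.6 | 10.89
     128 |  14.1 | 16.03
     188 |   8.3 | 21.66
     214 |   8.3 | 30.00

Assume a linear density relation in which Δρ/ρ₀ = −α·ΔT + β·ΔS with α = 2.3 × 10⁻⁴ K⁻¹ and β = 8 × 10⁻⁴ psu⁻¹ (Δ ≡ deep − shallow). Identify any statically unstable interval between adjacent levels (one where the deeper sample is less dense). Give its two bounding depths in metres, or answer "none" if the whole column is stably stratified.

Evaluate Δρ/ρ₀ = −αΔT + βΔS across each adjacent pair:
  46–128 m: −αΔT+βΔS = −(2.3 × 10⁻⁴)(+4.5)+(8 × 10⁻⁴)(+5.14) = 3.1 × 10⁻³ → stable
  128–188 m: −αΔT+βΔS = −(2.3 × 10⁻⁴)(-5.8)+(8 × 10⁻⁴)(+5.63) = 5.8 × 10⁻³ → stable
  188–214 m: −αΔT+βΔS = −(2.3 × 10⁻⁴)(+0.0)+(8 × 10⁻⁴)(+8.34) = 6.7 × 10⁻³ → stable
Every interval has Δρ > 0: the column is stably stratified throughout.

none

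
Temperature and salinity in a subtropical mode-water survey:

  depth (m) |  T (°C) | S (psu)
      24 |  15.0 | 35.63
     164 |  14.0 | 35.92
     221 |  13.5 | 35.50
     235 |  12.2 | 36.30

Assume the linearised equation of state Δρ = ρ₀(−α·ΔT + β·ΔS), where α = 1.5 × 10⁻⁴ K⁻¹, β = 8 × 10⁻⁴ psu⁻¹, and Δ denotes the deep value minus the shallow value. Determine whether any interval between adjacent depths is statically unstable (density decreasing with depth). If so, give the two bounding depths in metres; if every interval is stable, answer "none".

Evaluate Δρ/ρ₀ = −αΔT + βΔS across each adjacent pair:
  24–164 m: −αΔT+βΔS = −(1.5 × 10⁻⁴)(-1.0)+(8 × 10⁻⁴)(+0.29) = 3.8 × 10⁻⁴ → stable
  164–221 m: −αΔT+βΔS = −(1.5 × 10⁻⁴)(-0.5)+(8 × 10⁻⁴)(-0.42) = -2.6 × 10⁻⁴ → UNSTABLE
  221–235 m: −αΔT+βΔS = −(1.5 × 10⁻⁴)(-1.3)+(8 × 10⁻⁴)(+0.80) = 8.4 × 10⁻⁴ → stable
The 164–221 m interval has Δρ < 0: lighter water underlies denser water.

164–221 m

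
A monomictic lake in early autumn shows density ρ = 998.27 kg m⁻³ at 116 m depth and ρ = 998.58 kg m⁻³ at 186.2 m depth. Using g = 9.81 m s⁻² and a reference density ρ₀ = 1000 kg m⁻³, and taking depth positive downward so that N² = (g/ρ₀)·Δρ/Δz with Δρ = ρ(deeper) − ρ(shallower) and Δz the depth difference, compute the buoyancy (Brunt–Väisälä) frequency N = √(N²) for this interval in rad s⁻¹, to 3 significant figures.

Δρ = 998.58 − 998.27 = 0.31 kg m⁻³ over Δz = 186.2 − 116 = 70.2 m.
N² = (9.81/1000) × (0.31/70.2) = 4.3321 × 10⁻⁵ s⁻².
N = √(4.3321 × 10⁻⁵) = 6.5819 × 10⁻³ rad s⁻¹ ≈ 6.58 × 10⁻³ rad s⁻¹.
N² > 0, so the interval is statically stable.

6.58 × 10⁻³ rad s⁻¹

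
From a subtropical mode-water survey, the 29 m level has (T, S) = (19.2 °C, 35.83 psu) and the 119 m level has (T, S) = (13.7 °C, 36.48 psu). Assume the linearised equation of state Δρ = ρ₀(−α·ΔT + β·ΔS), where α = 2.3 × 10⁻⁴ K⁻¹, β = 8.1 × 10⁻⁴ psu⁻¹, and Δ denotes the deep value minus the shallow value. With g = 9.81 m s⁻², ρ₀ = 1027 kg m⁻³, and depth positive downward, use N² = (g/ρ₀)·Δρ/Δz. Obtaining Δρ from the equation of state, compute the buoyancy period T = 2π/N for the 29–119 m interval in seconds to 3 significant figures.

ΔT = -5.5 K, ΔS = +0.65 psu (deep − shallow).
Δρ/ρ₀ = −αΔT + βΔS = 1.265 × 10⁻³ + 5.265 × 10⁻⁴ = 1.7915 × 10⁻³, so Δρ ≈ 1.840 kg m⁻³.
N² = (g/ρ₀)·Δρ/Δz = g·(Δρ/ρ₀)/Δz = 9.81 × 1.7915 × 10⁻³ / 90 = 1.9527 × 10⁻⁴ s⁻².
N = √(1.9527 × 10⁻⁴) = 0.013974 rad s⁻¹ → T = 2π/N = 449.63 s ≈ 450 s.

450 s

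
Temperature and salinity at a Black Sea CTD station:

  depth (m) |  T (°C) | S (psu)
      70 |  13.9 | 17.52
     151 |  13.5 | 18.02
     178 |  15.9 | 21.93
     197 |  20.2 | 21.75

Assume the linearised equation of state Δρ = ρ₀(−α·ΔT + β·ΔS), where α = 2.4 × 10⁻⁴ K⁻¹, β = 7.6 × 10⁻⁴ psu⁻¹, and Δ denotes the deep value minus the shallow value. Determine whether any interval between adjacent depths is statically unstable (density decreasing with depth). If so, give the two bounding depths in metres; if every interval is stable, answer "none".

Evaluate Δρ/ρ₀ = −αΔT + βΔS across each adjacent pair:
  70–151 m: −αΔT+βΔS = −(2.4 × 10⁻⁴)(-0.4)+(7.6 × 10⁻⁴)(+0.50) = 4.8 × 10⁻⁴ → stable
  151–178 m: −αΔT+βΔS = −(2.4 × 10⁻⁴)(+2.4)+(7.6 × 10⁻⁴)(+3.91) = 2.4 × 10⁻³ → stable
  178–197 m: −αΔT+βΔS = −(2.4 × 10⁻⁴)(+4.3)+(7.6 × 10⁻⁴)(-0.18) = -1.2 × 10⁻³ → UNSTABLE
The 178–197 m interval has Δρ < 0: lighter water underlies denser water.

178–197 m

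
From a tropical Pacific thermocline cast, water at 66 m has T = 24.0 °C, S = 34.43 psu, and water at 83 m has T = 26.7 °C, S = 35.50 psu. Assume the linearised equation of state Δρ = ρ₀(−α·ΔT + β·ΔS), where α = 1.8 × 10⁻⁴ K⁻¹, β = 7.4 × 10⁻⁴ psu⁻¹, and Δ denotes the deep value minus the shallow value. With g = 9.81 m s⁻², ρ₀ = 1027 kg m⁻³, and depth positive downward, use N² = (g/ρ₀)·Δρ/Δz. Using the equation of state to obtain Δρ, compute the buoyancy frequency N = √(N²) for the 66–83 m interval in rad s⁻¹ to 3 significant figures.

ΔT = +2.7 K, ΔS = +1.07 psu (deep − shallow).
Δρ/ρ₀ = −αΔT + βΔS = -4.86 × 10⁻⁴ + 7.918 × 10⁻⁴ = 3.058 × 10⁻⁴, so Δρ ≈ 0.3141 kg m⁻³.
N² = (g/ρ₀)·Δρ/Δz = g·(Δρ/ρ₀)/Δz = 9.81 × 3.058 × 10⁻⁴ / 17 = 1.7646 × 10⁻⁴ s⁻².
N = √(1.7646 × 10⁻⁴) = 0.013284 rad s⁻¹ ≈ 0.0133 rad s⁻¹.

0.0133 rad s⁻¹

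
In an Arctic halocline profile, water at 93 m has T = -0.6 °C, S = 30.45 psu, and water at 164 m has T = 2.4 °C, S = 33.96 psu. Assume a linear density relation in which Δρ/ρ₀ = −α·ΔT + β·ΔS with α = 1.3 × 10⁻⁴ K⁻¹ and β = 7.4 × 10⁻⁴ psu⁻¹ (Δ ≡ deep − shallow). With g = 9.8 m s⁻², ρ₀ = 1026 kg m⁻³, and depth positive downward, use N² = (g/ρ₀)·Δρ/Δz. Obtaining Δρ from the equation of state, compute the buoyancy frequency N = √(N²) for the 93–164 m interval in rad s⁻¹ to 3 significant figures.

ΔT = +3.0 K, ΔS = +3.51 psu (deep − shallow).
Δρ/ρ₀ = −αΔT + βΔS = -3.90 × 10⁻⁴ + 2.5974 × 10⁻³ = 2.2074 × 10⁻³, so Δρ ≈ 2.265 kg m⁻³.
N² = (g/ρ₀)·Δρ/Δz = g·(Δρ/ρ₀)/Δz = 9.8 × 2.2074 × 10⁻³ / 71 = 3.0468 × 10⁻⁴ s⁻².
N = √(3.0468 × 10⁻⁴) = 0.017455 rad s⁻¹ ≈ 0.0175 rad s⁻¹.

0.0175 rad s⁻¹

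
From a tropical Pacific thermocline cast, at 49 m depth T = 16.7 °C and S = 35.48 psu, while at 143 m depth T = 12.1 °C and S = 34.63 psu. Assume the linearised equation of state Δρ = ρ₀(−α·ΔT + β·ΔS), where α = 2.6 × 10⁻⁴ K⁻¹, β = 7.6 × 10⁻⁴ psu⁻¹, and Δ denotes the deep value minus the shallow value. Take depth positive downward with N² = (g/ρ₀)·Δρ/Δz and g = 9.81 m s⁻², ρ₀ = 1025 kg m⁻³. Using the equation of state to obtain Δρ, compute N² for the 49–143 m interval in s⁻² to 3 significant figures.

ΔT = -4.6 K, ΔS = -0.85 psu (deep − shallow).
Δρ/ρ₀ = −αΔT + βΔS = 1.196 × 10⁻³ − 6.46 × 10⁻⁴ = 5.50 × 10⁻⁴, so Δρ ≈ 0.5637 kg m⁻³.
N² = (g/ρ₀)·Δρ/Δz = g·(Δρ/ρ₀)/Δz = 9.81 × 5.50 × 10⁻⁴ / 94 = 5.7399 × 10⁻⁵ s⁻² ≈ 5.74 × 10⁻⁵ s⁻².

5.74 × 10⁻⁵ s⁻²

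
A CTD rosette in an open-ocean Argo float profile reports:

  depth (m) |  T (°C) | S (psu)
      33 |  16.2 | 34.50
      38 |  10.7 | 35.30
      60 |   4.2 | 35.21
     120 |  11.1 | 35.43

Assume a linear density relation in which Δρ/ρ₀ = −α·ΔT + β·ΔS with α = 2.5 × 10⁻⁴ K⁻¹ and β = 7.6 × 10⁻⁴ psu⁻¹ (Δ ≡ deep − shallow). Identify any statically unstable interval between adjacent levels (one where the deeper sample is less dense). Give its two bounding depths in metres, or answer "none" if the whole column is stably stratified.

Evaluate Δρ/ρ₀ = −αΔT + βΔS across each adjacent pair:
  33–38 m: −αΔT+βΔS = −(2.5 × 10⁻⁴)(-5.5)+(7.6 × 10⁻⁴)(+0.80) = 2.0 × 10⁻³ → stable
  38–60 m: −αΔT+βΔS = −(2.5 × 10⁻⁴)(-6.5)+(7.6 × 10⁻⁴)(-0.09) = 1.6 × 10⁻³ → stable
  60–120 m: −αΔT+βΔS = −(2.5 × 10⁻⁴)(+6.9)+(7.6 × 10⁻⁴)(+0.22) = -1.6 × 10⁻³ → UNSTABLE
The 60–120 m interval has Δρ < 0: lighter water underlies denser water.

60–120 m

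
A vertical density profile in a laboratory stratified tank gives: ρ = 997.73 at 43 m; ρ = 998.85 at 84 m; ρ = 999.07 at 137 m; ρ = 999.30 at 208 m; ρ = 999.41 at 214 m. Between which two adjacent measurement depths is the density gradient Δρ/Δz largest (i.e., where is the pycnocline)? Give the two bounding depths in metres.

Compute the density gradient over each adjacent pair:
  43–84 m: Δρ/Δz = 1.12/41 = 0.027 kg m⁻⁴
  84–137 m: Δρ/Δz = 0.22/53 = 4.2 × 10⁻³ kg m⁻⁴
  137–208 m: Δρ/Δz = 0.23/71 = 3.2 × 10⁻³ kg m⁻⁴
  208–214 m: Δρ/Δz = 0.11/6 = 0.018 kg m⁻⁴
The largest gradient is in the 43–84 m interval — the pycnocline.

43–84 m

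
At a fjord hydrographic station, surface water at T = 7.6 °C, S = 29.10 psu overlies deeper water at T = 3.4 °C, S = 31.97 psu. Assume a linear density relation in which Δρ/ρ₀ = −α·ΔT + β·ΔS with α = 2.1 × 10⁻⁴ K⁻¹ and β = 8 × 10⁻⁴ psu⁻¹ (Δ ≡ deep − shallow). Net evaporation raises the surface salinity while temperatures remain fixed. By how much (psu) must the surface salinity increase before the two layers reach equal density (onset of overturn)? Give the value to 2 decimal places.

3.97 psu

Neutral buoyancy requires −α(T_deep − T_surf) + β(S_deep − S_surf′) = 0.
S_surf′ = S_deep − (α/β)·ΔT = 31.97 − (2.1 × 10⁻⁴/8 × 10⁻⁴)·(-4.2) = 33.0725 psu.
Increase required: 33.0725 − 29.10 = 3.9725 psu.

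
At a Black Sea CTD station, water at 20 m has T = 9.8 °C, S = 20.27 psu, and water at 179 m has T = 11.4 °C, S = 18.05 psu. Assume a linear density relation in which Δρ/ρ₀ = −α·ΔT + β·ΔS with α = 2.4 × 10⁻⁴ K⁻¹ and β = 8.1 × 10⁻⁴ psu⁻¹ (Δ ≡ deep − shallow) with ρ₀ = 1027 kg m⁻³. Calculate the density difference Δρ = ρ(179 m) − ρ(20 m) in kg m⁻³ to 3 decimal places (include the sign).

ΔT = +1.6 K, ΔS = -2.22 psu (deep − shallow).
Δρ/ρ₀ = −(2.4 × 10⁻⁴)(+1.6) + (8.1 × 10⁻⁴)(-2.22) = -2.1822 × 10⁻³.
Δρ = 1027 × (-2.1822 × 10⁻³) = -2.241 kg m⁻³.
Negative Δρ: lighter below, statically unstable.

-2.241 kg m⁻³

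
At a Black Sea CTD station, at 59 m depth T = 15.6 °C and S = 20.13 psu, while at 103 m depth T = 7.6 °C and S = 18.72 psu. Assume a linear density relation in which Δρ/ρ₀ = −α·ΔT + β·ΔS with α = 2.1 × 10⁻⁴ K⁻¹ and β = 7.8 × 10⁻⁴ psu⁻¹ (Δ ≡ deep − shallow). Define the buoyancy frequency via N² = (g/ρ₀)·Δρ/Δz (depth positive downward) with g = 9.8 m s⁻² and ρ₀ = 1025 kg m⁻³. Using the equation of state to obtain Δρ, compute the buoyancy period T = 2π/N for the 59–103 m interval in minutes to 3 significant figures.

9.21 min

ΔT = -8.0 K, ΔS = -1.41 psu (deep − shallow).
Δρ/ρ₀ = −αΔT + βΔS = 1.68 × 10⁻³ − 1.0998 × 10⁻³ = 5.802 × 10⁻⁴, so Δρ ≈ 0.5947 kg m⁻³.
N² = (g/ρ₀)·Δρ/Δz = g·(Δρ/ρ₀)/Δz = 9.8 × 5.802 × 10⁻⁴ / 44 = 1.2923 × 10⁻⁴ s⁻².
N = √(1.2923 × 10⁻⁴) = 0.011368 rad s⁻¹ → T = 2π/N = 552.71 s = 9.2118 min ≈ 9.21 min.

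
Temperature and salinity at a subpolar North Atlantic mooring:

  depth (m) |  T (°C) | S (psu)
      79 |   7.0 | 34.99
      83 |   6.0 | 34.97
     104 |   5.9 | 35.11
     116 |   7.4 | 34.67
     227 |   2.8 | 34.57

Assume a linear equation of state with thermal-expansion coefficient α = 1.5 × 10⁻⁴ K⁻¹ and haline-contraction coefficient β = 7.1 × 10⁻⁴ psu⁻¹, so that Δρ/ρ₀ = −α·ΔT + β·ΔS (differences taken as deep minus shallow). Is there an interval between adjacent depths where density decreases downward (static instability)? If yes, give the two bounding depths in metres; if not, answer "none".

Evaluate Δρ/ρ₀ = −αΔT + βΔS across each adjacent pair:
  79–83 m: −αΔT+βΔS = −(1.5 × 10⁻⁴)(-1.0)+(7.1 × 10⁻⁴)(-0.02) = 1.4 × 10⁻⁴ → stable
  83–104 m: −αΔT+βΔS = −(1.5 × 10⁻⁴)(-0.1)+(7.1 × 10⁻⁴)(+0.14) = 1.1 × 10⁻⁴ → stable
  104–116 m: −αΔT+βΔS = −(1.5 × 10⁻⁴)(+1.5)+(7.1 × 10⁻⁴)(-0.44) = -5.4 × 10⁻⁴ → UNSTABLE
  116–227 m: −αΔT+βΔS = −(1.5 × 10⁻⁴)(-4.6)+(7.1 × 10⁻⁴)(-0.10) = 6.2 × 10⁻⁴ → stable
The 104–116 m interval has Δρ < 0: lighter water underlies denser water.

104–116 m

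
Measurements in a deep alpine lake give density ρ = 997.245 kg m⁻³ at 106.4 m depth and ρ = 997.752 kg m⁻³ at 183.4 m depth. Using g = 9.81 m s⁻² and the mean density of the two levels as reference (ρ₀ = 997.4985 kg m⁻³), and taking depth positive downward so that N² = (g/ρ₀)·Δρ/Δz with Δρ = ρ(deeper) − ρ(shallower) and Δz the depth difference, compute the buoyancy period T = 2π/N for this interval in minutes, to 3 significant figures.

13.0 min

Δρ = 997.752 − 997.245 = 0.507 kg m⁻³ over Δz = 183.4 − 106.4 = 77 m.
N² = (9.81/997.4985) × (0.507/77) = 6.4755 × 10⁻⁵ s⁻².
N = √(6.4755 × 10⁻⁵) = 8.0470 × 10⁻³ rad s⁻¹, so T = 2π/N = 780.81 s = 13.013 min ≈ 13.0 min.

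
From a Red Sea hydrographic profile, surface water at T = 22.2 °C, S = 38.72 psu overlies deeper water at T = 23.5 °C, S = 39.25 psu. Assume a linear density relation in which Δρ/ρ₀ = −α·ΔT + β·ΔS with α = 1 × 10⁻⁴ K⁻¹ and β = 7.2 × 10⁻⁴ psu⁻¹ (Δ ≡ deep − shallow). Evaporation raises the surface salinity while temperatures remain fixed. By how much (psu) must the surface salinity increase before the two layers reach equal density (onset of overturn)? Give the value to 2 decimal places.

Neutral buoyancy requires −α(T_deep − T_surf) + β(S_deep − S_surf′) = 0.
S_surf′ = S_deep − (α/β)·ΔT = 39.25 − (1 × 10⁻⁴/7.2 × 10⁻⁴)·(+1.3) = 39.0694 psu.
Increase required: 39.0694 − 38.72 = 0.3494 psu.

0.35 psu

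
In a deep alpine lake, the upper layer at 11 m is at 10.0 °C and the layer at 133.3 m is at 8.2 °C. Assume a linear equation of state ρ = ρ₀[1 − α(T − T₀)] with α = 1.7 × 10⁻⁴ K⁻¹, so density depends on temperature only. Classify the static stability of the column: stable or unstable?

stable

ΔT = 8.2 − 10.0 = -1.8 K, so Δρ/ρ₀ = −αΔT = 3.06 × 10⁻⁴.
Δρ/ρ₀ > 0, so Δρ > 0: deeper water is denser → statically stable.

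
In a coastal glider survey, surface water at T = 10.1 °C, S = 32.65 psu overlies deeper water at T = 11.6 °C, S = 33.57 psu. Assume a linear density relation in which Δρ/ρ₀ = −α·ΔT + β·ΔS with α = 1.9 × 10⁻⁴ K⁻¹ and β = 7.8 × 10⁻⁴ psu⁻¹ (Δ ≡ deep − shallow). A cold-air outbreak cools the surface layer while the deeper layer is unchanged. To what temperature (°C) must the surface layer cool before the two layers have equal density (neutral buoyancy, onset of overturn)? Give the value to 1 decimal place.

7.8 °C

Neutral buoyancy requires Δρ = 0, i.e. −α(T_deep − T_surf′) + β(S_deep − S_surf) = 0.
T_surf′ = T_deep − (β/α)·ΔS = 11.6 − (7.8 × 10⁻⁴/1.9 × 10⁻⁴)·(+0.92) = 7.823 °C.
Cooling required: 10.1 − (7.823) = 2.277 °C.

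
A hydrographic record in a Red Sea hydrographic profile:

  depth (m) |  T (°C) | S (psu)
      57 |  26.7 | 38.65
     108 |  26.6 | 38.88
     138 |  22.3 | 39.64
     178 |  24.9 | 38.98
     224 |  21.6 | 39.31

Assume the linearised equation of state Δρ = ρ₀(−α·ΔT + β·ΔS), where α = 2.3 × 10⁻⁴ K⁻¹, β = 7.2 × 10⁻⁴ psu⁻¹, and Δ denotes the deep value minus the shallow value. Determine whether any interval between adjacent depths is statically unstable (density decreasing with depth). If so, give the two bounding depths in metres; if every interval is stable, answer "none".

Evaluate Δρ/ρ₀ = −αΔT + βΔS across each adjacent pair:
  57–108 m: −αΔT+βΔS = −(2.3 × 10⁻⁴)(-0.1)+(7.2 × 10⁻⁴)(+0.23) = 1.9 × 10⁻⁴ → stable
  108–138 m: −αΔT+βΔS = −(2.3 × 10⁻⁴)(-4.3)+(7.2 × 10⁻⁴)(+0.76) = 1.5 × 10⁻³ → stable
  138–178 m: −αΔT+βΔS = −(2.3 × 10⁻⁴)(+2.6)+(7.2 × 10⁻⁴)(-0.66) = -1.1 × 10⁻³ → UNSTABLE
  178–224 m: −αΔT+βΔS = −(2.3 × 10⁻⁴)(-3.3)+(7.2 × 10⁻⁴)(+0.33) = 1.0 × 10⁻³ → stable
The 138–178 m interval has Δρ < 0: lighter water underlies denser water.

138–178 m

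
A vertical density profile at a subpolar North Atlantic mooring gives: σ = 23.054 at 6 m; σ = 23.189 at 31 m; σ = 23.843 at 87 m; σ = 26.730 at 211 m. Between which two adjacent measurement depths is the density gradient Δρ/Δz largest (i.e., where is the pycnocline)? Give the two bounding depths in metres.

Compute the density gradient over each adjacent pair:
  6–31 m: Δρ/Δz = 0.135/25 = 5.4 × 10⁻³ kg m⁻⁴
  31–87 m: Δρ/Δz = 0.654/56 = 0.012 kg m⁻⁴
  87–211 m: Δρ/Δz = 2.887/124 = 0.023 kg m⁻⁴
The largest gradient is in the 87–211 m interval — the pycnocline.

87–211 m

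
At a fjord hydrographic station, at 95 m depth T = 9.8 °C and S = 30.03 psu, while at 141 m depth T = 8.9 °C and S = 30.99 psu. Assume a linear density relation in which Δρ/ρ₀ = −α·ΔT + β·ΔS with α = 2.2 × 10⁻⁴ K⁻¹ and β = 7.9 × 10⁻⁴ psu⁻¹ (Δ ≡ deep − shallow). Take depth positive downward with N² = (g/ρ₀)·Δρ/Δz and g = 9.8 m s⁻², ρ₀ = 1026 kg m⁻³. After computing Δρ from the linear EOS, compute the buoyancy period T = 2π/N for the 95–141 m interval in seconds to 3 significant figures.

440 s

ΔT = -0.9 K, ΔS = +0.96 psu (deep − shallow).
Δρ/ρ₀ = −αΔT + βΔS = 1.98 × 10⁻⁴ + 7.584 × 10⁻⁴ = 9.564 × 10⁻⁴, so Δρ ≈ 0.9813 kg m⁻³.
N² = (g/ρ₀)·Δρ/Δz = g·(Δρ/ρ₀)/Δz = 9.8 × 9.564 × 10⁻⁴ / 46 = 2.0375 × 10⁻⁴ s⁻².
N = √(2.0375 × 10⁻⁴) = 0.014274 rad s⁻¹ → T = 2π/N = 440.18 s ≈ 440 s.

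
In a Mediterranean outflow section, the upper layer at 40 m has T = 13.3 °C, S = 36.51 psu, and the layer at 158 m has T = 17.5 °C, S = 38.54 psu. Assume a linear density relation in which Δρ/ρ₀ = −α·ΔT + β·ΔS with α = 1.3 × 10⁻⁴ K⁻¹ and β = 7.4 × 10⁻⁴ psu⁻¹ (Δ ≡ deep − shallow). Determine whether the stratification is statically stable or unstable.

stable

ΔT = 17.5 − 13.3 = +4.2 K and ΔS = 38.54 − 36.51 = +2.03 psu (deep − shallow).
−αΔT = -5.46 × 10⁻⁴; βΔS = 1.5022 × 10⁻³; sum Δρ/ρ₀ = 9.562 × 10⁻⁴.
Δρ/ρ₀ > 0, so Δρ > 0: deeper water is denser → statically stable.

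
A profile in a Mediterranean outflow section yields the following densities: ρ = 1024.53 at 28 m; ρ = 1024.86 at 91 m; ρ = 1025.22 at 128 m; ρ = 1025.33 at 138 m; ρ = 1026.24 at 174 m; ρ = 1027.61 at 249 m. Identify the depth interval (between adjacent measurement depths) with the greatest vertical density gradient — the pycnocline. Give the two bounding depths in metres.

Compute the density gradient over each adjacent pair:
  28–91 m: Δρ/Δz = 0.33/63 = 5.2 × 10⁻³ kg m⁻⁴
  91–128 m: Δρ/Δz = 0.36/37 = 9.7 × 10⁻³ kg m⁻⁴
  128–138 m: Δρ/Δz = 0.11/10 = 0.011 kg m⁻⁴
  138–174 m: Δρ/Δz = 0.91/36 = 0.025 kg m⁻⁴
  174–249 m: Δρ/Δz = 1.37/75 = 0.018 kg m⁻⁴
The largest gradient is in the 138–174 m interval — the pycnocline.

138–174 m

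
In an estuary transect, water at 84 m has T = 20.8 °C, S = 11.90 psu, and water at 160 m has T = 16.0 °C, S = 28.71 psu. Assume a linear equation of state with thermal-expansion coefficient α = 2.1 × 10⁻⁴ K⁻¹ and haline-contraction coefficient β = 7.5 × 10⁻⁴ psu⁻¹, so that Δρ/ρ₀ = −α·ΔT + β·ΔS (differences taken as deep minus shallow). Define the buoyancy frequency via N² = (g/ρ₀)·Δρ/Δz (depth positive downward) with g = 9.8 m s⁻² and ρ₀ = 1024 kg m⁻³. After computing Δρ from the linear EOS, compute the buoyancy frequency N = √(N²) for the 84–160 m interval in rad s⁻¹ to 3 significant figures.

ΔT = -4.8 K, ΔS = +16.81 psu (deep − shallow).
Δρ/ρ₀ = −αΔT + βΔS = 1.008 × 10⁻³ + 0.0126075 = 0.0136155, so Δρ ≈ 13.94 kg m⁻³.
N² = (g/ρ₀)·Δρ/Δz = g·(Δρ/ρ₀)/Δz = 9.8 × 0.0136155 / 76 = 1.7557 × 10⁻³ s⁻².
N = √(1.7557 × 10⁻³) = 0.041901 rad s⁻¹ ≈ 0.0419 rad s⁻¹.

0.0419 rad s⁻¹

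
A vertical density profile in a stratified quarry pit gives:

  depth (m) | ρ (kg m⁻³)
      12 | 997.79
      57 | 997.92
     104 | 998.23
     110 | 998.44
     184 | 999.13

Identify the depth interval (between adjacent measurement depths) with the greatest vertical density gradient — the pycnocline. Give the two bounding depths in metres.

104–110 m

Compute the density gradient over each adjacent pair:
  12–57 m: Δρ/Δz = 0.13/45 = 2.9 × 10⁻³ kg m⁻⁴
  57–104 m: Δρ/Δz = 0.31/47 = 6.6 × 10⁻³ kg m⁻⁴
  104–110 m: Δρ/Δz = 0.21/6 = 0.035 kg m⁻⁴
  110–184 m: Δρ/Δz = 0.69/74 = 9.3 × 10⁻³ kg m⁻⁴
The largest gradient is in the 104–110 m interval — the pycnocline.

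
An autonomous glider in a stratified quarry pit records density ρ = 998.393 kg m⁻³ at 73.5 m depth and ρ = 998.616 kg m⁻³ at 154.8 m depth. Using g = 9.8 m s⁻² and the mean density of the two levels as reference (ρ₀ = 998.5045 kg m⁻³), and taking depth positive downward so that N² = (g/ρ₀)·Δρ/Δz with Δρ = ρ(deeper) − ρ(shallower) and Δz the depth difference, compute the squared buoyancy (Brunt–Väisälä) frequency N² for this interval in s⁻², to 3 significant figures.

Δρ = 998.616 − 998.393 = 0.223 kg m⁻³ over Δz = 154.8 − 73.5 = 81.3 m.
N² = (9.8/998.5045) × (0.223/81.3) = 2.6921 × 10⁻⁵ s⁻² ≈ 2.69 × 10⁻⁵ s⁻².

2.69 × 10⁻⁵ s⁻²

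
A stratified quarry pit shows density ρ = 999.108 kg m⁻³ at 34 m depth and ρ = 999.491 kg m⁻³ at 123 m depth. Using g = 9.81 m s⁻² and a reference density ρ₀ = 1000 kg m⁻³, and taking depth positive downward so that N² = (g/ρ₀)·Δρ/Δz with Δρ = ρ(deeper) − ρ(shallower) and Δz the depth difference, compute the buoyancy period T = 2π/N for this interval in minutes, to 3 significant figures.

Δρ = 999.491 − 999.108 = 0.383 kg m⁻³ over Δz = 123 − 34 = 89 m.
N² = (9.81/1000) × (0.383/89) = 4.2216 × 10⁻⁵ s⁻².
N = √(4.2216 × 10⁻⁵) = 6.4974 × 10⁻³ rad s⁻¹, so T = 2π/N = 967.03 s = 16.117 min ≈ 16.1 min.

16.1 min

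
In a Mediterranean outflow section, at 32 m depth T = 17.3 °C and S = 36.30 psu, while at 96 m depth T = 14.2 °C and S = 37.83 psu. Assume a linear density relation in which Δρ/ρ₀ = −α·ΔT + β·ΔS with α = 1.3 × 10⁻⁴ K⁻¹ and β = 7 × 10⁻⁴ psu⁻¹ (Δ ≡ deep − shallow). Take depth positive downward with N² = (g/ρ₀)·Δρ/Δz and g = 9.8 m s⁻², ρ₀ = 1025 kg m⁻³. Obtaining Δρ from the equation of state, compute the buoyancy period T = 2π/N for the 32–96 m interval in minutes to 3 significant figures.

6.97 min

ΔT = -3.1 K, ΔS = +1.53 psu (deep − shallow).
Δρ/ρ₀ = −αΔT + βΔS = 4.03 × 10⁻⁴ + 1.071 × 10⁻³ = 1.474 × 10⁻³, so Δρ ≈ 1.511 kg m⁻³.
N² = (g/ρ₀)·Δρ/Δz = g·(Δρ/ρ₀)/Δz = 9.8 × 1.474 × 10⁻³ / 64 = 2.2571 × 10⁻⁴ s⁻².
N = √(2.2571 × 10⁻⁴) = 0.015024 rad s⁻¹ → T = 2π/N = 418.21 s = 6.9702 min ≈ 6.97 min.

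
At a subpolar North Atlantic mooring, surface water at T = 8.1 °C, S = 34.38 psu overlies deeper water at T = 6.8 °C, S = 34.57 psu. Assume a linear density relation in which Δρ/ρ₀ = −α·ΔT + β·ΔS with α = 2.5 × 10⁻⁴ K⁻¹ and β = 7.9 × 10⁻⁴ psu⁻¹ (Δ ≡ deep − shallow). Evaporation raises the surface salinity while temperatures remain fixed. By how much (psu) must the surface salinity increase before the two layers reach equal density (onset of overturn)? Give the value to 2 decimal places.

0.60 psu

Neutral buoyancy requires −α(T_deep − T_surf) + β(S_deep − S_surf′) = 0.
S_surf′ = S_deep − (α/β)·ΔT = 34.57 − (2.5 × 10⁻⁴/7.9 × 10⁻⁴)·(-1.3) = 34.9814 psu.
Increase required: 34.9814 − 34.38 = 0.6014 psu.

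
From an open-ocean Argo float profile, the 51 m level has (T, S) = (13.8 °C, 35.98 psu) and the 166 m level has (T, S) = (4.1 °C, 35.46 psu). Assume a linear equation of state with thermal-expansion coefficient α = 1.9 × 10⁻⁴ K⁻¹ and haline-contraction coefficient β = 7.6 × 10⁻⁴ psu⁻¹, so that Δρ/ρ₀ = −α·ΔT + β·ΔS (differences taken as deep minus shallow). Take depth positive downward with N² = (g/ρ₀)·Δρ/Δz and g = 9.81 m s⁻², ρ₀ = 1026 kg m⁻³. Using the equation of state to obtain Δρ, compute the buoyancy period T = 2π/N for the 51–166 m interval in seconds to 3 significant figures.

565 s

ΔT = -9.7 K, ΔS = -0.52 psu (deep − shallow).
Δρ/ρ₀ = −αΔT + βΔS = 1.843 × 10⁻³ − 3.952 × 10⁻⁴ = 1.4478 × 10⁻³, so Δρ ≈ 1.485 kg m⁻³.
N² = (g/ρ₀)·Δρ/Δz = g·(Δρ/ρ₀)/Δz = 9.81 × 1.4478 × 10⁻³ / 115 = 1.2350 × 10⁻⁴ s⁻².
N = √(1.2350 × 10⁻⁴) = 0.011113 rad s⁻¹ → T = 2π/N = 565.39 s ≈ 565 s.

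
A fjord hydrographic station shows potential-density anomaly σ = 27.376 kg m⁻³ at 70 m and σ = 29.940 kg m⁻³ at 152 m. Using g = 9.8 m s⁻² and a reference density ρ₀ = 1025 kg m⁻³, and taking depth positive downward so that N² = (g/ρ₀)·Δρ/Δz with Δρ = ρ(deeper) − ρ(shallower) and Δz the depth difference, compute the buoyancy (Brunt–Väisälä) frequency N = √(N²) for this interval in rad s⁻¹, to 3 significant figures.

Δρ = 1029.940 − 1027.376 = 2.564 kg m⁻³ over Δz = 152 − 70 = 82 m.
N² = (9.8/1025) × (2.564/82) = 2.9896 × 10⁻⁴ s⁻².
N = √(2.9896 × 10⁻⁴) = 0.017290 rad s⁻¹ ≈ 0.0173 rad s⁻¹.
N² > 0, so the interval is statically stable.

0.0173 rad s⁻¹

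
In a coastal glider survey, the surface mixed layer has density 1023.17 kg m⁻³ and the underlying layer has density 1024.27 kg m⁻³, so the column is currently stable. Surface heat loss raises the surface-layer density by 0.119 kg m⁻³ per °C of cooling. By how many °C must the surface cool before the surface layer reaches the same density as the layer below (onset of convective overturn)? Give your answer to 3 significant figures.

Density deficit of the surface layer: 1024.27 − 1023.17 = 1.1 kg m⁻³.
Required change = 1.1 / 0.119 = 9.24 °C.

9.24 °C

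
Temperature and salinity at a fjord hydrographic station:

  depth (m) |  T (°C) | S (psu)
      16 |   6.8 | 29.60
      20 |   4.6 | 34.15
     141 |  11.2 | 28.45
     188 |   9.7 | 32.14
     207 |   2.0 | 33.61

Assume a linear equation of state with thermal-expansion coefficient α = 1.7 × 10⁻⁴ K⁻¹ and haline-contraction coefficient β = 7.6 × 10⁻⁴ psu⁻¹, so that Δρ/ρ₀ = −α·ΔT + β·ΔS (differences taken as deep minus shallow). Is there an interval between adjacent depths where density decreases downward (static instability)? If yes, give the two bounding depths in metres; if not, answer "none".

20–141 m

Evaluate Δρ/ρ₀ = −αΔT + βΔS across each adjacent pair:
  16–20 m: −αΔT+βΔS = −(1.7 × 10⁻⁴)(-2.2)+(7.6 × 10⁻⁴)(+4.55) = 3.8 × 10⁻³ → stable
  20–141 m: −αΔT+βΔS = −(1.7 × 10⁻⁴)(+6.6)+(7.6 × 10⁻⁴)(-5.70) = -5.5 × 10⁻³ → UNSTABLE
  141–188 m: −αΔT+βΔS = −(1.7 × 10⁻⁴)(-1.5)+(7.6 × 10⁻⁴)(+3.69) = 3.1 × 10⁻³ → stable
  188–207 m: −αΔT+βΔS = −(1.7 × 10⁻⁴)(-7.7)+(7.6 × 10⁻⁴)(+1.47) = 2.4 × 10⁻³ → stable
The 20–141 m interval has Δρ < 0: lighter water underlies denser water.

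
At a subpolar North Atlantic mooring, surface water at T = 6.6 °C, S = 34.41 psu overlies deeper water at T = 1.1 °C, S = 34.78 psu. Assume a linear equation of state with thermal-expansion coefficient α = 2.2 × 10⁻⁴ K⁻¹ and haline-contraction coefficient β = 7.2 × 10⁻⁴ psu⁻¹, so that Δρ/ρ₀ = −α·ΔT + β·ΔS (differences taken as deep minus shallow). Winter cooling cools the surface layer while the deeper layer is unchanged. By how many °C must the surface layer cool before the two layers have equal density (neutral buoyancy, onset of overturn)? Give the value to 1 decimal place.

6.7 °C

Neutral buoyancy requires Δρ = 0, i.e. −α(T_deep − T_surf′) + β(S_deep − S_surf) = 0.
T_surf′ = T_deep − (β/α)·ΔS = 1.1 − (7.2 × 10⁻⁴/2.2 × 10⁻⁴)·(+0.37) = -0.111 °C.
Cooling required: 6.6 − (-0.111) = 6.711 °C.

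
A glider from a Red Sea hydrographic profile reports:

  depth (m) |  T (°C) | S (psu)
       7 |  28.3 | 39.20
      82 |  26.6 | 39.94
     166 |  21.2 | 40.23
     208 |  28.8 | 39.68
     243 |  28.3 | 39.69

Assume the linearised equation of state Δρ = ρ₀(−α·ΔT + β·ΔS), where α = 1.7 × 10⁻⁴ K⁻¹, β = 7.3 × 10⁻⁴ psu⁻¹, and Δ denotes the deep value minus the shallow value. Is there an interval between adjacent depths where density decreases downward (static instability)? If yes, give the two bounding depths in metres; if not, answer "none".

166–208 m

Evaluate Δρ/ρ₀ = −αΔT + βΔS across each adjacent pair:
  7–82 m: −αΔT+βΔS = −(1.7 × 10⁻⁴)(-1.7)+(7.3 × 10⁻⁴)(+0.74) = 8.3 × 10⁻⁴ → stable
  82–166 m: −αΔT+βΔS = −(1.7 × 10⁻⁴)(-5.4)+(7.3 × 10⁻⁴)(+0.29) = 1.1 × 10⁻³ → stable
  166–208 m: −αΔT+βΔS = −(1.7 × 10⁻⁴)(+7.6)+(7.3 × 10⁻⁴)(-0.55) = -1.7 × 10⁻³ → UNSTABLE
  208–243 m: −αΔT+βΔS = −(1.7 × 10⁻⁴)(-0.5)+(7.3 × 10⁻⁴)(+0.01) = 9.2 × 10⁻⁵ → stable
The 166–208 m interval has Δρ < 0: lighter water underlies denser water.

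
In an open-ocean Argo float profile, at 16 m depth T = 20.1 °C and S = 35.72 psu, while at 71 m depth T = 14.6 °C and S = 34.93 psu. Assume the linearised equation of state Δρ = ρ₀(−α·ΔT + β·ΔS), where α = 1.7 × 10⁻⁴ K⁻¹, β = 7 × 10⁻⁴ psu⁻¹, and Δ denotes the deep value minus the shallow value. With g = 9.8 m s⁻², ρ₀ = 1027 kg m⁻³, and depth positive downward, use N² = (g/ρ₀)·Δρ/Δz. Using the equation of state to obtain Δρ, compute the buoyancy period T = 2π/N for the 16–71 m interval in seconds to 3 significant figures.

ΔT = -5.5 K, ΔS = -0.79 psu (deep − shallow).
Δρ/ρ₀ = −αΔT + βΔS = 9.35 × 10⁻⁴ − 5.53 × 10⁻⁴ = 3.82 × 10⁻⁴, so Δρ ≈ 0.3923 kg m⁻³.
N² = (g/ρ₀)·Δρ/Δz = g·(Δρ/ρ₀)/Δz = 9.8 × 3.82 × 10⁻⁴ / 55 = 6.8065 × 10⁻⁵ s⁻².
N = √(6.8065 × 10⁻⁵) = 8.2502 × 10⁻³ rad s⁻¹ → T = 2π/N = 761.58 s ≈ 762 s.

762 s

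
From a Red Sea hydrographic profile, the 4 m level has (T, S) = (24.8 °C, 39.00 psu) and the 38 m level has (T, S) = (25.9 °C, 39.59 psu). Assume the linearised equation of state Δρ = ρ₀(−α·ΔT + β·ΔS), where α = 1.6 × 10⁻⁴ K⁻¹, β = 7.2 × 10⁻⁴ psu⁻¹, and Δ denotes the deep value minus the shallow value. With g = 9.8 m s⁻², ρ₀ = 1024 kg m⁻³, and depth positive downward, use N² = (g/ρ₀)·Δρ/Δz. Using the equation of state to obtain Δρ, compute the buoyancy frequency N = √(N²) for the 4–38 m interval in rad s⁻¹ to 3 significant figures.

ΔT = +1.1 K, ΔS = +0.59 psu (deep − shallow).
Δρ/ρ₀ = −αΔT + βΔS = -1.76 × 10⁻⁴ + 4.248 × 10⁻⁴ = 2.488 × 10⁻⁴, so Δρ ≈ 0.2548 kg m⁻³.
N² = (g/ρ₀)·Δρ/Δz = g·(Δρ/ρ₀)/Δz = 9.8 × 2.488 × 10⁻⁴ / 34 = 7.1713 × 10⁻⁵ s⁻².
N = √(7.1713 × 10⁻⁵) = 8.4684 × 10⁻³ rad s⁻¹ ≈ 8.47 × 10⁻³ rad s⁻¹.

8.47 × 10⁻³ rad s⁻¹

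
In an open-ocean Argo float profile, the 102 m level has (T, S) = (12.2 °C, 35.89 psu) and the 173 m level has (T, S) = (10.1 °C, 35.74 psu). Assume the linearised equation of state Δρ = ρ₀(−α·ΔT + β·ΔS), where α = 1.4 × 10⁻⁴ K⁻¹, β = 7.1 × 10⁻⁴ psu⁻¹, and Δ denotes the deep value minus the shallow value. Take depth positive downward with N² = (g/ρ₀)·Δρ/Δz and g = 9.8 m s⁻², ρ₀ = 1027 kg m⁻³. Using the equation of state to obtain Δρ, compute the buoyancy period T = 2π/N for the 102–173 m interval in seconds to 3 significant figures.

ΔT = -2.1 K, ΔS = -0.15 psu (deep − shallow).
Δρ/ρ₀ = −αΔT + βΔS = 2.94 × 10⁻⁴ − 1.065 × 10⁻⁴ = 1.875 × 10⁻⁴, so Δρ ≈ 0.1926 kg m⁻³.
N² = (g/ρ₀)·Δρ/Δz = g·(Δρ/ρ₀)/Δz = 9.8 × 1.875 × 10⁻⁴ / 71 = 2.5880 × 10⁻⁵ s⁻².
N = √(2.5880 × 10⁻⁵) = 5.0872 × 10⁻³ rad s⁻¹ → T = 2π/N = 1.2351 × 10³ s ≈ 1.24 × 10³ s.

1.24 × 10³ s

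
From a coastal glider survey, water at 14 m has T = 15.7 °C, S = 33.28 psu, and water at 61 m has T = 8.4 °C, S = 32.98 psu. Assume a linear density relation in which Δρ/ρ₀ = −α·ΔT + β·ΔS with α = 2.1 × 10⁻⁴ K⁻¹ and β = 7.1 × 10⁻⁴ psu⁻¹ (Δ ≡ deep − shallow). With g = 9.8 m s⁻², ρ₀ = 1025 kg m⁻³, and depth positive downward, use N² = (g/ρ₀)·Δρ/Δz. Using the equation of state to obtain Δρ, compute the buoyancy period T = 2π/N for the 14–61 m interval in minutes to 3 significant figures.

6.31 min

ΔT = -7.3 K, ΔS = -0.30 psu (deep − shallow).
Δρ/ρ₀ = −αΔT + βΔS = 1.533 × 10⁻³ − 2.13 × 10⁻⁴ = 1.32 × 10⁻³, so Δρ ≈ 1.353 kg m⁻³.
N² = (g/ρ₀)·Δρ/Δz = g·(Δρ/ρ₀)/Δz = 9.8 × 1.32 × 10⁻³ / 47 = 2.7523 × 10⁻⁴ s⁻².
N = √(2.7523 × 10⁻⁴) = 0.016590 rad s⁻¹ → T = 2π/N = 378.73 s = 6.3122 min ≈ 6.31 min.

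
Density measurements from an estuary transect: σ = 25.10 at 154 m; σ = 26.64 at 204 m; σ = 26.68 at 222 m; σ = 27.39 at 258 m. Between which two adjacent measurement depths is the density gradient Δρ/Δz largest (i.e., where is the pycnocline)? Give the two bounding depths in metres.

154–204 m

Compute the density gradient over each adjacent pair:
  154–204 m: Δρ/Δz = 1.54/50 = 0.031 kg m⁻⁴
  204–222 m: Δρ/Δz = 0.04/18 = 2.2 × 10⁻³ kg m⁻⁴
  222–258 m: Δρ/Δz = 0.71/36 = 0.020 kg m⁻⁴
The largest gradient is in the 154–204 m interval — the pycnocline.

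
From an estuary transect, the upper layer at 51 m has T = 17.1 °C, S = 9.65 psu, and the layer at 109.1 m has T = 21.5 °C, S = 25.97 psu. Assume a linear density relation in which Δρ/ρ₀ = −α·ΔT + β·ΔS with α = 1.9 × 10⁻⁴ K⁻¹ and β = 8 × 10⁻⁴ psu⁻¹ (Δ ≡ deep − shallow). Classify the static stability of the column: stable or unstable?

stable

ΔT = 21.5 − 17.1 = +4.4 K and ΔS = 25.97 − 9.65 = +16.32 psu (deep − shallow).
−αΔT = -8.36 × 10⁻⁴; βΔS = 0.013056; sum Δρ/ρ₀ = 0.01222.
Δρ/ρ₀ > 0, so Δρ > 0: deeper water is denser → statically stable.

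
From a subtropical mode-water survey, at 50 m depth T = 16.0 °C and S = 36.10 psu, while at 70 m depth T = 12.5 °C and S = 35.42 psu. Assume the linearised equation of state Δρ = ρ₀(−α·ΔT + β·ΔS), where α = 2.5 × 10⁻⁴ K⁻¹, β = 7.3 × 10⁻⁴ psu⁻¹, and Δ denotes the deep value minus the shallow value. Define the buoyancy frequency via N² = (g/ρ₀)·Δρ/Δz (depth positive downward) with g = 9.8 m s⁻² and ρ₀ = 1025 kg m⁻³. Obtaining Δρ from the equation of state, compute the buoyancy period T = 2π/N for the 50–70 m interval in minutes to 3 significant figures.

ΔT = -3.5 K, ΔS = -0.68 psu (deep − shallow).
Δρ/ρ₀ = −αΔT + βΔS = 8.75 × 10⁻⁴ − 4.964 × 10⁻⁴ = 3.786 × 10⁻⁴, so Δρ ≈ 0.3881 kg m⁻³.
N² = (g/ρ₀)·Δρ/Δz = g·(Δρ/ρ₀)/Δz = 9.8 × 3.786 × 10⁻⁴ / 20 = 1.8551 × 10⁻⁴ s⁻².
N = √(1.8551 × 10⁻⁴) = 0.013620 rad s⁻¹ → T = 2π/N = 461.32 s = 7.6887 min ≈ 7.69 min.

7.69 min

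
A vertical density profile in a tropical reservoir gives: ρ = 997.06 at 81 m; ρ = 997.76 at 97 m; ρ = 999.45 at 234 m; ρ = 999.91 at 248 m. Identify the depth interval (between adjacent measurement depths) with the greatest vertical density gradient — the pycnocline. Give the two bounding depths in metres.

Compute the density gradient over each adjacent pair:
  81–97 m: Δρ/Δz = 0.70/16 = 0.044 kg m⁻⁴
  97–234 m: Δρ/Δz = 1.69/137 = 0.012 kg m⁻⁴
  234–248 m: Δρ/Δz = 0.46/14 = 0.033 kg m⁻⁴
The largest gradient is in the 81–97 m interval — the pycnocline.

81–97 m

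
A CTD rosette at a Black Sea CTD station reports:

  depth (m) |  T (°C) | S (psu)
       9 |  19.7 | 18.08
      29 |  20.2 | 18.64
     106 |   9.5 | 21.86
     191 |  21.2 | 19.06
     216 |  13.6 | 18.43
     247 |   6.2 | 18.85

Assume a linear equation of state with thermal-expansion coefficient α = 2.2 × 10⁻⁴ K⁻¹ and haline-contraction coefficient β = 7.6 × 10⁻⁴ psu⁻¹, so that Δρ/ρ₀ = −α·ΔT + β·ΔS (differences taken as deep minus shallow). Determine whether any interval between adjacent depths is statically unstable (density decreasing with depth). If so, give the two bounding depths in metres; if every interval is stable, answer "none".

Evaluate Δρ/ρ₀ = −αΔT + βΔS across each adjacent pair:
  9–29 m: −αΔT+βΔS = −(2.2 × 10⁻⁴)(+0.5)+(7.6 × 10⁻⁴)(+0.56) = 3.2 × 10⁻⁴ → stable
  29–106 m: −αΔT+βΔS = −(2.2 × 10⁻⁴)(-10.7)+(7.6 × 10⁻⁴)(+3.22) = 4.8 × 10⁻³ → stable
  106–191 m: −αΔT+βΔS = −(2.2 × 10⁻⁴)(+11.7)+(7.6 × 10⁻⁴)(-2.80) = -4.7 × 10⁻³ → UNSTABLE
  191–216 m: −αΔT+βΔS = −(2.2 × 10⁻⁴)(-7.6)+(7.6 × 10⁻⁴)(-0.63) = 1.2 × 10⁻³ → stable
  216–247 m: −αΔT+βΔS = −(2.2 × 10⁻⁴)(-7.4)+(7.6 × 10⁻⁴)(+0.42) = 1.9 × 10⁻³ → stable
The 106–191 m interval has Δρ < 0: lighter water underlies denser water.

106–191 m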